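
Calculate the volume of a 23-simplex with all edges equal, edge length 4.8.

V = (4.8^23 / 23!) · √((23+1) / 2^23) ≈ 3.0501e-10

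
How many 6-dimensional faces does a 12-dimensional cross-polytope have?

An n-cross-polytope has 2^(k+1)·C(n,k+1) k-faces. Here 2^7·C(12,7) = 128·792 = 101376.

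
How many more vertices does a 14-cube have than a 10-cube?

The 14-cube has 2^14 = 16384 vertices. The 10-cube has 2^10 = 1024 vertices. Difference: 16384 - 1024 = 15360.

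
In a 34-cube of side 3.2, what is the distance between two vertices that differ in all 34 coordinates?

The space diagonal of an n-cube of side s is s√n. Here 3.2·√34 ≈ 18.659.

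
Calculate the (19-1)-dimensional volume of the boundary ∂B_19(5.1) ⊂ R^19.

The surface area of an n-ball is 2π^(n/2) r^(n-1) / Γ(n/2). For n=19, r=5.1: 4.82618e+12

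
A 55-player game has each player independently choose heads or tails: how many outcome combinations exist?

Each vertex is a binary string of length 55, so there are 2^55 = 36028797018963968.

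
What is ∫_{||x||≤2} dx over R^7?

Volume = π^{7/2}·(2)^7/Γ(9/2) = 2048·π^3/105 ≈ 604.77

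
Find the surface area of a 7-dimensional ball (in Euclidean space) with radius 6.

|∂B_7(6)| = 248832·π^3/5 ≈ 1.54307e+06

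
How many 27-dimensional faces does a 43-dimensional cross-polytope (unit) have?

Number of 27-faces = 2^(27+1) · C(43,27+1) = 268435456 · 151532656696 = 40676737799082213376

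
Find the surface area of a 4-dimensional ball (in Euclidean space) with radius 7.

|∂B_4(7)| = 686·π^2 ≈ 6770.55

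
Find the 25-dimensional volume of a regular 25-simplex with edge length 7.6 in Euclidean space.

V_25 = √(26) · 7.6^25 / (25! · 2^(25/2)) ≈ 5.94711e-07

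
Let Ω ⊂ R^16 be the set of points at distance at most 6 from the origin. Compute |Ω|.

V = 2448880128·π^8/35 ≈ 6.63894e+11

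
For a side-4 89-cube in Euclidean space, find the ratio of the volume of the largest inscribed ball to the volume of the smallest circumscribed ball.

V_in / V_out = (r_in/r_out)^89 = (1/√89)^89 = 89^(-89/2) ≈ 1.78708e-87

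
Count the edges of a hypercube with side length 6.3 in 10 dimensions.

The 10-cube has n·2^(n-1) = 10·2^9 = 10·512 = 5120 edges.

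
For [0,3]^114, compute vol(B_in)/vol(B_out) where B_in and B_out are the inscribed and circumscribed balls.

Volume scales as r^n, and r_in/r_out = 1/√114, giving (1/√114)^114 ≈ 5.70721e-118.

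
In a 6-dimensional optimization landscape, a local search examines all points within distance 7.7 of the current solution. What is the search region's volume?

V_6(7.7) = π^(6/2) · (7.7)^6 / Γ(6/2 + 1) ≈ 1.07707e+06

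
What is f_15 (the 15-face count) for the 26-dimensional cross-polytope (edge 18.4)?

f_15(26-orthoplex) = 2^16 · (26 choose 16) = 348109864960.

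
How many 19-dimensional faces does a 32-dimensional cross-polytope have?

Each 19-face is the convex hull of 20 vertices, one chosen as ±e_i from each of 20 distinct axes: 2^20·C(32,20) = 236760952995840.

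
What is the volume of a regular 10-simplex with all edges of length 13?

V_10 = √(11) · 13^10 / (10! · 2^(10/2)) ≈ 3937.47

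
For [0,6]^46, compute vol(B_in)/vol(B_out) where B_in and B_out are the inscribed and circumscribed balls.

V_in / V_out = (r_in/r_out)^46 = (1/√46)^46 = 46^(-46/2) ≈ 5.70913e-39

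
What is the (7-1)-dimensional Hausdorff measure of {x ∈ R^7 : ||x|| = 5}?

The surface area of an n-ball is 2π^(n/2) r^(n-1) / Γ(n/2). For n=7, r=5: 50000·π^3/3 ≈ 516771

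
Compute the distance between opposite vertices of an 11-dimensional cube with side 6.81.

||(6.81,6.81,...,6.81)|| = √(11)·6.81 ≈ 22.5862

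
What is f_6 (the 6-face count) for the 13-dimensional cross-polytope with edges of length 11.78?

f_6(13-orthoplex) = 2^7 · (13 choose 7) = 219648.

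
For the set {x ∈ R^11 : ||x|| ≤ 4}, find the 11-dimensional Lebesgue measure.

Volume = π^{11/2}·(4)^11/Γ(13/2) = 268435456·π^5/10395 ≈ 7.9025e+06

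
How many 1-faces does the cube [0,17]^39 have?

An n-cube has n·2^(n-1) edges. With n = 39: 39·274877906944 = 10720238370816.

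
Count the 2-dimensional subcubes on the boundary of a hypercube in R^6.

f_2(6-cube) = (6 choose 2) · 2^4 = 240.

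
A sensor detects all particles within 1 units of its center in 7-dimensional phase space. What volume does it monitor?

The n-ball volume is π^(n/2)·r^n/Γ(n/2+1). With n=7, r=1: V = 16·π^3/105 ≈ 4.72477.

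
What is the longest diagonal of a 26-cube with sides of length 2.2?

The space diagonal of an n-cube of side s is s√n. Here 2.2·√26 ≈ 11.2178.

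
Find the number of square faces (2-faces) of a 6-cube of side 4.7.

f_2(6-cube) = (6 choose 2) · 2^4 = 240.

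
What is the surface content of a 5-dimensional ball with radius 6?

S_5(6) = 2·π^(5/2)·(6)^4 / Γ(5/2) = 3456·π^2 ≈ 34109.4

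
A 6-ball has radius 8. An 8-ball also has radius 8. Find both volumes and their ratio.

V_6(8) ≈ 1.35468e+06. V_8(8) ≈ 6.80939e+07. Ratio V_6/V_8 ≈ 0.01989.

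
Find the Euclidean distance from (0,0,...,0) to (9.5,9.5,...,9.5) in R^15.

d = √(9.5² + 9.5² + ... + 9.5²) [15 terms] = √(15·9.5²) = 9.5√15 ≈ 36.7933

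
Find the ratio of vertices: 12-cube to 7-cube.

The 12-cube has 2^12 = 4096 vertices. The 7-cube has 2^7 = 128 vertices. Ratio: 4096/128 = 32.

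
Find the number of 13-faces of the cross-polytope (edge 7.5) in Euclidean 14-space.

Number of 13-faces = 2^(13+1) · C(14,13+1) = 16384 · 1 = 16384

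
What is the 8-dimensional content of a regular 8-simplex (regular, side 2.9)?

V_8 = √(9) · 2.9^8 / (8! · 2^(8/2)) ≈ 0.0232629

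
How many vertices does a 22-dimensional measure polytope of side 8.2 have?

Number of vertices = 2^22 = 4194304.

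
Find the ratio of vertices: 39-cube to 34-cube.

The 39-cube has 2^39 = 549755813888 vertices. The 34-cube has 2^34 = 17179869184 vertices. Ratio: 549755813888/17179869184 = 32.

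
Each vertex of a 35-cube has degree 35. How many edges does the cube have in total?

An n-cube has n·2^(n-1) edges. With n = 35: 35·17179869184 = 601295421440.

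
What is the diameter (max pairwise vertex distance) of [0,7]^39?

d = √(7² + 7² + ... + 7²) [39 terms] = √(39·7²) = 7√39 ≈ 43.715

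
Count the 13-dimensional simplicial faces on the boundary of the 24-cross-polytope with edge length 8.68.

Number of 13-faces = 2^(13+1) · C(24,13+1) = 16384 · 1961256 = 32133218304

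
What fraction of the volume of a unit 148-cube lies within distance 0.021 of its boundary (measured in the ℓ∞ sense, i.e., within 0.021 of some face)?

The inner cube has side 1-2·0.021 = 0.958 and volume (0.958)^148 ≈ 0.001746, so the shell holds 0.998254 of the volume.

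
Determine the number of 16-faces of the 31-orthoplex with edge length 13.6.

Number of 16-faces = 2^(16+1) · C(31,16+1) = 131072 · 265182525 = 34758003916800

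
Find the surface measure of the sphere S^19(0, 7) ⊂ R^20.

The surface area of an n-ball is 2π^(n/2) r^(n-1) / Γ(n/2). For n=20, r=7: 1628413597910449·π^10/25920 ≈ 5.8834e+15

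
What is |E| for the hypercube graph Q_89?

Number of 1-faces = C(89,1)·2^(89-1) = 89·309485009821345068724781056 = 27544165874099711116505513984.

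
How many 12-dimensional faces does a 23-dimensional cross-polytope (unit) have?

f_12(23-orthoplex) = 2^13 · (23 choose 13) = 9372188672.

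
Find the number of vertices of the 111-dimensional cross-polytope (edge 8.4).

The vertices are ±e_1, ..., ±e_111, so there are 2·111 = 222.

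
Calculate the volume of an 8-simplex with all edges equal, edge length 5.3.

Volume = 5.3^8 · √(9/2^8) / 8! ≈ 2.89526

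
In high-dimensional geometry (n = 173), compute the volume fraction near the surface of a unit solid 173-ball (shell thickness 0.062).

1 - (1-0.062)^173 ≈ 0.999984 ≈ 99.998447%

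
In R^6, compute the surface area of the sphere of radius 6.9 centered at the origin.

|∂B_6(6.9)| ≈ 484948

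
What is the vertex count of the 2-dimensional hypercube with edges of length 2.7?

The 2-cube has 2^2 = 4 vertices.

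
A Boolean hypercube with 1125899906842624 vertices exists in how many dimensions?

The n-cube has 2^n vertices, and 1125899906842624 = 2^50, so n = 50.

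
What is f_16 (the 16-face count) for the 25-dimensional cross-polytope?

f_16(25-orthoplex) = 2^17 · (25 choose 17) = 141764198400.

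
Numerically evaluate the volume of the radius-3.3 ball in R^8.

The n-ball volume is π^(n/2)·r^n/Γ(n/2+1). With n=8, r=3.3: V ≈ 57082.1.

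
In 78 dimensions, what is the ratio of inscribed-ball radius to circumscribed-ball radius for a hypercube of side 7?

For an n-cube of any side s, the inradius is s/2 and the circumradius is s√n/2, so the ratio is 1/√78 ≈ 0.113228.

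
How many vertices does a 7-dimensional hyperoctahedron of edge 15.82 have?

Number of 0-faces = 2^(0+1) · C(7,0+1) = 2 · 7 = 14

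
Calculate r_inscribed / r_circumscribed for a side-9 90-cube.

r_in = 9/2 (half the side); r_out = 9√90/2 (half the diagonal). Ratio = 1/√90 ≈ 0.105409.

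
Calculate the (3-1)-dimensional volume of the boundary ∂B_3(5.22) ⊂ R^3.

The surface area of an n-ball is 2π^(n/2) r^(n-1) / Γ(n/2). For n=3, r=5.22: 4πr² = 4π·(5.22)² ≈ 342.413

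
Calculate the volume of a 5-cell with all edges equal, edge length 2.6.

V_4 = √(5) · 2.6^4 / (4! · 2^(4/2)) ≈ 1.06441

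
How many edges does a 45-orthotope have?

Each of the 2^45 = 35184372088832 vertices has degree 45; total edges = 45·2^45/2 = 791648371998720.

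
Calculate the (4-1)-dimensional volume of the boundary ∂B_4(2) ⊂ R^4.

S = n·V_n(r)/r = 4·V_4(2)/2 (volume-to-surface relation), giving 16·π^2 ≈ 157.914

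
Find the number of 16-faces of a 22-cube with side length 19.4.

An n-cube has C(n,k)·2^(n-k) k-faces. Here C(22,16)·2^6 = 74613·64 = 4775232.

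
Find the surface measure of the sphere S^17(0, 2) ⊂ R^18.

|∂B_18(2)| = 2048·π^9/315 ≈ 193806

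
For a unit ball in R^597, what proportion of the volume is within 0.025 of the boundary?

Shell fraction = 1 - (1-0.025)^597 ≈ 0.9999997273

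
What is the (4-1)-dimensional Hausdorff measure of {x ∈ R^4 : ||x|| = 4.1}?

The surface area of an n-ball is 2π^(n/2) r^(n-1) / Γ(n/2). For n=4, r=4.1: 1360.45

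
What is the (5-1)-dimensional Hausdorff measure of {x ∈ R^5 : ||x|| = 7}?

|∂B_5(7)| = 19208·π^2/3 ≈ 63191.8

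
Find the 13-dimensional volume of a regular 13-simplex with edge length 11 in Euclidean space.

V = (11^13 / 13!) · √((13+1) / 2^13) ≈ 229.189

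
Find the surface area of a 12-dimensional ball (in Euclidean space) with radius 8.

S_12(8) = 2·π^(12/2)·(8)^11 / Γ(12/2) = 2147483648·π^6/15 ≈ 1.37638e+11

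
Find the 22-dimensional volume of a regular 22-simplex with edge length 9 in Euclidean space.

For a regular n-simplex with edge a, V = (a^n / n!)·√((n+1)/2^n). With a=9, n=22: V ≈ 0.00205165.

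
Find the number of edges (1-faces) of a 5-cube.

An n-cube has C(n,k)·2^(n-k) k-faces. Here C(5,1)·2^4 = 5·16 = 80.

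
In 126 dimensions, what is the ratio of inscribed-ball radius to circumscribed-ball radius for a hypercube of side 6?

r_in / r_out = (6/2) / (6√126/2) = 1/√126 ≈ 0.0890871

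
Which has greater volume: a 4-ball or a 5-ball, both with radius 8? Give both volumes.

V_4(8) ≈ 20212.9. V_5(8) ≈ 172484. The 5-ball is larger.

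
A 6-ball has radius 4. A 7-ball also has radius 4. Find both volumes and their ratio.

V_6(4.0) ≈ 21167. V_7(4.0) ≈ 77410.6. Ratio V_6/V_7 ≈ 0.2734.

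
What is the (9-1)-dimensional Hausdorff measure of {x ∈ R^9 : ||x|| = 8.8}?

The surface area of an n-ball is 2π^(n/2) r^(n-1) / Γ(n/2). For n=9, r=8.8: 1.06763e+09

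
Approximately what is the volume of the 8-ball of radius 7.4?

The n-ball volume is π^(n/2)·r^n/Γ(n/2+1). With n=8, r=7.4: V ≈ 3.64957e+07.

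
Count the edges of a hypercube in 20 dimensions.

The 20-cube has n·2^(n-1) = 20·2^19 = 20·524288 = 10485760 edges.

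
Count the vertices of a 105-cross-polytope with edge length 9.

The vertices are ±e_1, ..., ±e_105, so there are 2·105 = 210.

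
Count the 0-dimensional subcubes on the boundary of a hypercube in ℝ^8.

An n-cube has C(n,k)·2^(n-k) k-faces. Here C(8,0)·2^8 = 1·256 = 256.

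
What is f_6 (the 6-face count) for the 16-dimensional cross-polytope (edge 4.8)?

An n-cross-polytope has 2^(k+1)·C(n,k+1) k-faces. Here 2^7·C(16,7) = 128·11440 = 1464320.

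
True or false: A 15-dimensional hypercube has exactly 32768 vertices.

True. The 15-cube has 2^15 = 32768 vertices.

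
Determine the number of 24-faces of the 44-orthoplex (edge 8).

Each 24-face is the convex hull of 25 vertices, one chosen as ±e_i from each of 25 distinct axes: 2^25·C(44,25) = 47272540096998408192.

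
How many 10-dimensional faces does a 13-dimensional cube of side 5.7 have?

An n-cube has C(n,k)·2^(n-k) k-faces. Here C(13,10)·2^3 = 286·8 = 2288.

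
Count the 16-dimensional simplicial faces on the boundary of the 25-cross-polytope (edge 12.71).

Number of 16-faces = 2^(16+1) · C(25,16+1) = 131072 · 1081575 = 141764198400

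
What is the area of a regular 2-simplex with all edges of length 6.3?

Area = (√3/4) · 6.3² = 17.1863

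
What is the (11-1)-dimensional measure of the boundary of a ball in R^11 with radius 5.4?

S = n·V_n(r)/r = 11·V_11(5.4)/5.4 (volume-to-surface relation), giving 4.36953e+08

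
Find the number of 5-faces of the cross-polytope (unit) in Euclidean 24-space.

Each 5-face is the convex hull of 6 vertices, one chosen as ±e_i from each of 6 distinct axes: 2^6·C(24,6) = 8614144.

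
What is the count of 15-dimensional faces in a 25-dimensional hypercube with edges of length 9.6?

Number of 15-faces = C(25,15) · 2^(25-15) = 3268760 · 1024 = 3347210240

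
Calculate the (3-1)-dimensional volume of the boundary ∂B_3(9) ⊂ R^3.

S_3(9) = 2·π^(3/2)·(9)^2 / Γ(3/2) = 4πr² = 4π·(9)² ≈ 1017.88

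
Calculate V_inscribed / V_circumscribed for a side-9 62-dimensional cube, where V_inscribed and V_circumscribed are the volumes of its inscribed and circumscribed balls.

V_in/V_out = n^(-n/2) = 62^(-62/2) ≈ 2.72808e-56.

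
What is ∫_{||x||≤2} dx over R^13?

Volume = π^{13/2}·(2)^13/Γ(15/2) = 1048576·π^6/135135 ≈ 7459.87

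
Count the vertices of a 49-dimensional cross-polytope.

Number of vertices = 2n = 98.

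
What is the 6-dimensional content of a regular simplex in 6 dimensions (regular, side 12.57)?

V_6 = √(7) · 12.57^6 / (6! · 2^(6/2)) ≈ 1811.92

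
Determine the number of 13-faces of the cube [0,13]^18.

Number of 13-faces = C(18,13) · 2^(18-13) = 8568 · 32 = 274176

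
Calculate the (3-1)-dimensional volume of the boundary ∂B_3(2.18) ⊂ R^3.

|∂B_3(2.18)| = 4πr² = 4π·(2.18)² ≈ 59.7204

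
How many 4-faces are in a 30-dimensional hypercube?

Choose 4 of 30 axes to span the face (C(30,4) = 27405 ways), then fix each of the remaining 26 coordinates at one of its two extreme values (2^26 = 67108864 ways): 27405·67108864 = 1839118417920.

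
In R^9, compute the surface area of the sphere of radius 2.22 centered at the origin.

|∂B_9(2.22)| ≈ 17513.9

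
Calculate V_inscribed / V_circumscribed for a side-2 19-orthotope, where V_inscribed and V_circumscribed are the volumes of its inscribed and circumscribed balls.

The radii are 2/2 and 2√19/2, so the volume ratio is (1/√19)^19 = 19^{-19/2} ≈ 7.10953e-13.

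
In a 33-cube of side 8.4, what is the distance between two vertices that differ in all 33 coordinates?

d = √(8.4² + 8.4² + ... + 8.4²) [33 terms] = √(33·8.4²) = 8.4√33 ≈ 48.2543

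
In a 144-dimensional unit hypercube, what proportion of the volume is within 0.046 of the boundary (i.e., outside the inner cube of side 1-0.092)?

Shell fraction = 1 - (1-0.092)^144 ≈ 0.9999990788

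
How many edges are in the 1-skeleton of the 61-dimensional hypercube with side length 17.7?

Each of the 2^61 = 2305843009213693952 vertices has degree 61; total edges = 61·2^61/2 = 70328211781017665536.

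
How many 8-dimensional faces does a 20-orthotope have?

Number of 8-faces = C(20,8) · 2^(20-8) = 125970 · 4096 = 515973120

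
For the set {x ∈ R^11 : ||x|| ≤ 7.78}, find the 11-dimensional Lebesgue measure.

Volume = π^{11/2}·(7.78)^11/Γ(13/2) ≈ 1.19091e+10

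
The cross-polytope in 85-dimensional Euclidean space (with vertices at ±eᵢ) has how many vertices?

The vertices are ±e_1, ..., ±e_85, so there are 2·85 = 170.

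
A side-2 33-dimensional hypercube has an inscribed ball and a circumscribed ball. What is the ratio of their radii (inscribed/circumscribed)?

r_in = 2/2 (half the side); r_out = 2√33/2 (half the diagonal). Ratio = 1/√33 ≈ 0.174078.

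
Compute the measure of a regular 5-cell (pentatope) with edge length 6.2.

V = (6.2^4 / 4!) · √((4+1) / 2^4) ≈ 34.4176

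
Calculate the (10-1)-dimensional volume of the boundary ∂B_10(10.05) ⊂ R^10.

S = n·V_n(r)/r = 10·V_10(10.05)/10.05 (volume-to-surface relation), giving 2.66724e+10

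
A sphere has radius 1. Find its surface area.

S = n·V_n(r)/r = 3·V_3(1)/1 (volume-to-surface relation), giving 4πr² = 4π·(1)² ≈ 12.5664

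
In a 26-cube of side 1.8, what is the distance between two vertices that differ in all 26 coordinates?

Diagonal = √26 · 1.8 ≈ 9.17824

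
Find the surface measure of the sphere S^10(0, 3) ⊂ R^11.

S_11(3) = 2·π^(11/2)·(3)^10 / Γ(11/2) = 139968·π^5/35 ≈ 1.2238e+06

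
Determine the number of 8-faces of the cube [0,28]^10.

Number of 8-faces = C(10,8) · 2^(10-8) = 45 · 4 = 180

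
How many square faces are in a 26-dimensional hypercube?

Choose 2 of 26 axes to span the face (C(26,2) = 325 ways), then fix each of the remaining 24 coordinates at one of its two extreme values (2^24 = 16777216 ways): 325·16777216 = 5452595200.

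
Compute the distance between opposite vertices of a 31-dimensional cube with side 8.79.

d = √(8.79² + 8.79² + ... + 8.79²) [31 terms] = √(31·8.79²) = 8.79√31 ≈ 48.9406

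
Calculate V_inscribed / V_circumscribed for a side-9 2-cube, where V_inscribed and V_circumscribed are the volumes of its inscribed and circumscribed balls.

V_in/V_out = n^(-n/2) = 2^(-2/2) ≈ 0.5.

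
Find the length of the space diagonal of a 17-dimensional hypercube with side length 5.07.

||(5.07,5.07,...,5.07)|| = √(17)·5.07 ≈ 20.9041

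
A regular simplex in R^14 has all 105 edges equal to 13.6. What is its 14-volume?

For a regular n-simplex with edge a, V = (a^n / n!)·√((n+1)/2^n). With a=13.6, n=14: V ≈ 2570.23.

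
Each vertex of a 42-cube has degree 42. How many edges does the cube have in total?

The 42-cube has n·2^(n-1) = 42·2^41 = 42·2199023255552 = 92358976733184 edges.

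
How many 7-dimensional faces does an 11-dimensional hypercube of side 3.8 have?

Number of 7-faces = C(11,7) · 2^(11-7) = 330 · 16 = 5280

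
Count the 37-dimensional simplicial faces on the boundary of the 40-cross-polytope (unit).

f_37(40-orthoplex) = 2^38 · (40 choose 38) = 214404767416320.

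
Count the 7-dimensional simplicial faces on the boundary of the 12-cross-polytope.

Number of 7-faces = 2^(7+1) · C(12,7+1) = 256 · 495 = 126720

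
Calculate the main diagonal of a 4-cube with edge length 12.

Diagonal = √4 · 12 = 24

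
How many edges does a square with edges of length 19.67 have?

Number of 1-faces = C(2,1)·2^(2-1) = 2·2 = 4.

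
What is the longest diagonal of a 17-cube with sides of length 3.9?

Diagonal = √17 · 3.9 ≈ 16.0801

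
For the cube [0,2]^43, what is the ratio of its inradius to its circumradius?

Ratio = (s/2)/(s√43/2) = 43^(-1/2) ≈ 0.152499.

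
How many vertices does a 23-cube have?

Number of vertices = 2^23 = 8388608.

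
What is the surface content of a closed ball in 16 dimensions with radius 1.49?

|∂B_16(1.49)| ≈ 1491.39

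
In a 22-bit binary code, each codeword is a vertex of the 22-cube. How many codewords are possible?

Each vertex is a binary string of length 22, so there are 2^22 = 4194304.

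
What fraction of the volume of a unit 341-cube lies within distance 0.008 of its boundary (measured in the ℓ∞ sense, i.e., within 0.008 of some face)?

Shell fraction = 1 - (1-0.016)^341 ≈ 0.995914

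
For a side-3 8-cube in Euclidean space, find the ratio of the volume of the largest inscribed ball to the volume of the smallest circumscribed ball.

V_in / V_out = (r_in/r_out)^8 = (1/√8)^8 = 8^(-8/2) ≈ 0.000244141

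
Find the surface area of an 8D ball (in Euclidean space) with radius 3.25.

The surface area of an n-ball is 2π^(n/2) r^(n-1) / Γ(n/2). For n=8, r=3.25: 124355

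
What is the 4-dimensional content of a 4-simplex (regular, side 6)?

For a regular n-simplex with edge a, V = (a^n / n!)·√((n+1)/2^n). With a=6, n=4: V ≈ 30.1869.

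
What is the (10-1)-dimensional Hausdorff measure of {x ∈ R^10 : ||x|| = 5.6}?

S = n·V_n(r)/r = 10·V_10(5.6)/5.6 (volume-to-surface relation), giving 1.38121e+08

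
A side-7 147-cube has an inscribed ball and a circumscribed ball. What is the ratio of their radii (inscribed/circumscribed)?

For an n-cube of any side s, the inradius is s/2 and the circumradius is s√n/2, so the ratio is 1/√147 ≈ 0.0824786.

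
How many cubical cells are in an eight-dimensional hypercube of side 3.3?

Number of 3-faces = C(8,3) · 2^(8-3) = 56 · 32 = 1792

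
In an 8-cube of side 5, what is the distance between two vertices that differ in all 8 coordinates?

d = √(5² + 5² + ... + 5²) [8 terms] = √(8·5²) = 5√8 ≈ 14.1421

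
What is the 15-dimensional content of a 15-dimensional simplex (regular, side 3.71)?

Volume = 3.71^15 · √(16/2^15) / 15! ≈ 5.86738e-06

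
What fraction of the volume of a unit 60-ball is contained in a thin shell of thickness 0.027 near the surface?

1 - (1-0.027)^60 ≈ 0.80646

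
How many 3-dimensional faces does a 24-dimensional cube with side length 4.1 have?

f_3(24-cube) = (24 choose 3) · 2^21 = 4244635648.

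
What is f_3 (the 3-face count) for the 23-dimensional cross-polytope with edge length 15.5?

Number of 3-faces = 2^(3+1) · C(23,3+1) = 16 · 8855 = 141680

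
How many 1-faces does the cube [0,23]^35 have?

Each of the 2^35 = 34359738368 vertices has degree 35; total edges = 35·2^35/2 = 601295421440.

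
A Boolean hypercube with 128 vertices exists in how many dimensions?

n = log_2(128) = 7.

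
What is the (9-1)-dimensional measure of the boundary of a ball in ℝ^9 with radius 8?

The surface area of an n-ball is 2π^(n/2) r^(n-1) / Γ(n/2). For n=9, r=8: 536870912·π^4/105 ≈ 4.98058e+08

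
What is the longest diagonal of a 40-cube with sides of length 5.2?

d = √(5.2² + 5.2² + ... + 5.2²) [40 terms] = √(40·5.2²) = 5.2√40 ≈ 32.8877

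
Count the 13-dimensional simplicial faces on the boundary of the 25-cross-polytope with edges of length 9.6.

Number of 13-faces = 2^(13+1) · C(25,13+1) = 16384 · 4457400 = 73030041600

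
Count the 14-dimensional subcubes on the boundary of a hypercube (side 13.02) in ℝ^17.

f_14(17-cube) = (17 choose 14) · 2^3 = 5440.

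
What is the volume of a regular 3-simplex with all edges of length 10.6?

Volume = (√2/12) · 10.6³ = 140.363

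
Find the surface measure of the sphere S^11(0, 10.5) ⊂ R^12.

S = n·V_n(r)/r = 12·V_12(10.5)/10.5 (volume-to-surface relation), giving 116759166847407·π^6/40960 ≈ 2.7405e+12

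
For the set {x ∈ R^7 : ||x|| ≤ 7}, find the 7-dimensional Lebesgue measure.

V = 1882384·π^3/15 ≈ 3.89105e+06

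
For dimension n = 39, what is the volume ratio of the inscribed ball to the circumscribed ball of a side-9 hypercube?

Volume scales as r^n, and r_in/r_out = 1/√39, giving (1/√39)^39 ≈ 9.42411e-32.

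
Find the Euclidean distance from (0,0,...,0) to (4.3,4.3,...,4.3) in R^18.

The space diagonal of an n-cube of side s is s√n. Here 4.3·√18 ≈ 18.2434.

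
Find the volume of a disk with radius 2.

The n-ball volume is π^(n/2)·r^n/Γ(n/2+1). With n=2, r=2: V = 4·π ≈ 12.5664.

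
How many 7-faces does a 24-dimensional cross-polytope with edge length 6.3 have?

Each 7-face is the convex hull of 8 vertices, one chosen as ±e_i from each of 8 distinct axes: 2^8·C(24,8) = 188280576.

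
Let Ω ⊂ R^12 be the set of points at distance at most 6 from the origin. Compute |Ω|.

V_12(6) = π^(12/2) · (6)^12 / Γ(12/2 + 1) = 15116544·π^6/5 ≈ 2.90658e+09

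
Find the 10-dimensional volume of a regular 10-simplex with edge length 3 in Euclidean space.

V = (3^10 / 10!) · √((10+1) / 2^10) ≈ 0.00168654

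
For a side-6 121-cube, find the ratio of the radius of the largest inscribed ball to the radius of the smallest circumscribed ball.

r_in / r_out = (6/2) / (6√121/2) = 1/√121 ≈ 0.0909091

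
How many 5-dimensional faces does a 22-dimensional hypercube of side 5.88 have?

f_5(22-cube) = (22 choose 5) · 2^17 = 3451650048.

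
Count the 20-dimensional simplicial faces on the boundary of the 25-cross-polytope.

f_20(25-orthoplex) = 2^21 · (25 choose 21) = 26528972800.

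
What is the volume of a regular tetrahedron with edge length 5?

Volume = (√2/12) · 5³ = 14.7314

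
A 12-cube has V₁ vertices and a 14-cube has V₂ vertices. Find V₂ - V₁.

V₁ = 2^12 = 4096. V₂ = 2^14 = 16384. V₂ - V₁ = 12288.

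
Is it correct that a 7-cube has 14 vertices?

False. The 7-cube has 2^7 = 128 vertices.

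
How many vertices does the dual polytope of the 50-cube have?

The vertices are ±e_1, ..., ±e_50, so there are 2·50 = 100.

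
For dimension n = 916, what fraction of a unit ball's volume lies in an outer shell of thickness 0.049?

1 - (1-0.049)^916 ≈ 1 - 1.031e-20 ≈ 100.000000%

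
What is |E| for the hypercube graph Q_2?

An n-cube has n·2^(n-1) edges. With n = 2: 2·2 = 4.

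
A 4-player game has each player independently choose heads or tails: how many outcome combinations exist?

The 4-cube has 2^4 = 16 vertices.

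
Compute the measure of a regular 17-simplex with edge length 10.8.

V_17 = √(18) · 10.8^17 / (17! · 2^(17/2)) ≈ 12.1904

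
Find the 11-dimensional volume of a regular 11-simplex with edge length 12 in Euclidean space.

V = (12^11 / 11!) · √((11+1) / 2^11) ≈ 1424.83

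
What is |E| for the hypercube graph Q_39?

The 39-cube has n·2^(n-1) = 39·2^38 = 39·274877906944 = 10720238370816 edges.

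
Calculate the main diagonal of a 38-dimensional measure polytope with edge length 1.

The space diagonal of an n-cube of side s is s√n. Here 1·√38 ≈ 6.16441.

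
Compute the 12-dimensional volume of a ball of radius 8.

The n-ball volume is π^(n/2)·r^n/Γ(n/2+1). With n=12, r=8: V = 4294967296·π^6/45 ≈ 9.17586e+10.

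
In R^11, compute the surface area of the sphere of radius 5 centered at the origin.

S_11(5) = 2·π^(11/2)·(5)^10 / Γ(11/2) = 125000000·π^5/189 ≈ 2.02394e+08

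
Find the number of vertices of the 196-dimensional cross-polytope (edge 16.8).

The 196-dimensional cross-polytope has 2n = 2·196 = 392 vertices.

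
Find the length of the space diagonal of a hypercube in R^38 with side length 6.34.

d = √(6.34² + 6.34² + ... + 6.34²) [38 terms] = √(38·6.34²) = 6.34√38 ≈ 39.0824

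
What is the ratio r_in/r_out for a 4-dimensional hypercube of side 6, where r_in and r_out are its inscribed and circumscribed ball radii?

Ratio = (s/2)/(s√4/2) = 4^(-1/2) ≈ 0.5.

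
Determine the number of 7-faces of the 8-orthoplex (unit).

f_7(8-orthoplex) = 2^8 · (8 choose 8) = 256.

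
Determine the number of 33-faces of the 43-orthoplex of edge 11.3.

f_33(43-orthoplex) = 2^34 · (43 choose 34) = 9688106104080302080.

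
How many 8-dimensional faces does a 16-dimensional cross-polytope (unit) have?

Each 8-face is the convex hull of 9 vertices, one chosen as ±e_i from each of 9 distinct axes: 2^9·C(16,9) = 5857280.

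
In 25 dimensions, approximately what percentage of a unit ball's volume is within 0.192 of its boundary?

1 - (1-0.192)^25 ≈ 0.995155 ≈ 99.52%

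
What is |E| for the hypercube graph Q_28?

The 28-cube has n·2^(n-1) = 28·2^27 = 28·134217728 = 3758096384 edges.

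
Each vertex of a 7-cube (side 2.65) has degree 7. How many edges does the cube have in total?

The 7-cube has n·2^(n-1) = 7·2^6 = 7·64 = 448 edges.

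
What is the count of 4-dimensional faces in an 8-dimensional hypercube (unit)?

An n-cube has C(n,k)·2^(n-k) k-faces. Here C(8,4)·2^4 = 70·16 = 1120.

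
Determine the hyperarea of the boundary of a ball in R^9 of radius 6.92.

The surface area of an n-ball is 2π^(n/2) r^(n-1) / Γ(n/2). For n=9, r=6.92: 1.56102e+08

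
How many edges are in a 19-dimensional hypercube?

An n-cube has C(n,k)·2^(n-k) k-faces. Here C(19,1)·2^18 = 19·262144 = 4980736.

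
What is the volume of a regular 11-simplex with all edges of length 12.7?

V = (12.7^11 / 11!) · √((11+1) / 2^11) ≈ 2658.34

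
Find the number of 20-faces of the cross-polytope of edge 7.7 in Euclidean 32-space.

f_20(32-orthoplex) = 2^21 · (32 choose 21) = 270583946280960.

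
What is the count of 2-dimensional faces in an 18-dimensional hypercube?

Choose 2 of 18 axes to span the face (C(18,2) = 153 ways), then fix each of the remaining 16 coordinates at one of its two extreme values (2^16 = 65536 ways): 153·65536 = 10027008.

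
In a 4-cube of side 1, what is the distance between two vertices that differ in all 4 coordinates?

Diagonal = √4 · 1 = 2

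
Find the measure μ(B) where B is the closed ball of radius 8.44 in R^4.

Volume = π^{4/2}·(8.44)^4/Γ(3) ≈ 25040.3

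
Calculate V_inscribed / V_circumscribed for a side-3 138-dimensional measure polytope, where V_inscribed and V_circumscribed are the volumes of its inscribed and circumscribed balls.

The radii are 3/2 and 3√138/2, so the volume ratio is (1/√138)^138 = 138^{-138/2} ≈ 2.2302e-148.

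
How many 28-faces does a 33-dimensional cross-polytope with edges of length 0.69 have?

Each 28-face is the convex hull of 29 vertices, one chosen as ±e_i from each of 29 distinct axes: 2^29·C(33,29) = 21968757719040.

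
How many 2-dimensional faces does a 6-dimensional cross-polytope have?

f_2(6-orthoplex) = 2^3 · (6 choose 3) = 160.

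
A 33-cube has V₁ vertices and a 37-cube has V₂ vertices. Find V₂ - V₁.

V₁ = 2^33 = 8589934592. V₂ = 2^37 = 137438953472. V₂ - V₁ = 128849018880.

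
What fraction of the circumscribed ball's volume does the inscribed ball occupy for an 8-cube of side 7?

V_in / V_out = (r_in/r_out)^8 = (1/√8)^8 = 8^(-8/2) ≈ 0.000244141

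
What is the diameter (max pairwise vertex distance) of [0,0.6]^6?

d = √(0.6² + 0.6² + ... + 0.6²) [6 terms] = √(6·0.6²) = 0.6√6 ≈ 1.46969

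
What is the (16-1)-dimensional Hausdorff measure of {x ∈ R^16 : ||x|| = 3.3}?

S_16(3.3) = 2·π^(16/2)·(3.3)^15 / Γ(16/2) ≈ 2.25688e+08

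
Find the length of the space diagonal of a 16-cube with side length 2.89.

The space diagonal of an n-cube of side s is s√n. Here 2.89·√16 = 11.56.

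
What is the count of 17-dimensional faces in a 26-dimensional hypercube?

Choose 17 of 26 axes to span the face (C(26,17) = 3124550 ways), then fix each of the remaining 9 coordinates at one of its two extreme values (2^9 = 512 ways): 3124550·512 = 1599769600.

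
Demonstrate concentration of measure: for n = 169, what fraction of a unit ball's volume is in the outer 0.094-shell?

1 - (1-0.094)^169 ≈ 0.9999999432 ≈ 99.999994%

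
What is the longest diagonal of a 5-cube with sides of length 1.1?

Diagonal = √5 · 1.1 ≈ 2.45967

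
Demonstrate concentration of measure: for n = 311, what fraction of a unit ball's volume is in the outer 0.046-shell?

1 - (1-0.046)^311 ≈ 0.9999995639 ≈ 99.999956%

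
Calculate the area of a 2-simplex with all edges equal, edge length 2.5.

Area = (√3/4) · 2.5² = 2.70633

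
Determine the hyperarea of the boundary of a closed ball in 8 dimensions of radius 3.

|∂B_8(3)| = 729·π^4 ≈ 71011.2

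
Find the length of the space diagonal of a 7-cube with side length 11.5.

d = √(11.5² + 11.5² + ... + 11.5²) [7 terms] = √(7·11.5²) = 11.5√7 ≈ 30.4261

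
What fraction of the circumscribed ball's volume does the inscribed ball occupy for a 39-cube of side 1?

The radii are 1/2 and 1√39/2, so the volume ratio is (1/√39)^39 = 39^{-39/2} ≈ 9.42411e-32.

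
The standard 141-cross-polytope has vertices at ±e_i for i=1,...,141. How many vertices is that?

An n-cross-polytope has 2n vertices; here n = 141, giving 282.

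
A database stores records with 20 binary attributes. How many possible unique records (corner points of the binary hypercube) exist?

Number of vertices = 2^20 = 1048576.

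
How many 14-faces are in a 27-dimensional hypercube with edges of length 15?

Number of 14-faces = C(27,14) · 2^(27-14) = 20058300 · 8192 = 164317593600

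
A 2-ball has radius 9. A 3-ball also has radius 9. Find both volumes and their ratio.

V_2(9) ≈ 254.469. V_3(9) ≈ 3053.63. Ratio V_2/V_3 ≈ 0.08333.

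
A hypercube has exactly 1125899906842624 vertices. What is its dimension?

n = log_2(1125899906842624) = 50.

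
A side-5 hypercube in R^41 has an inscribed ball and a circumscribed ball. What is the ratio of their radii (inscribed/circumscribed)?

Ratio = (s/2)/(s√41/2) = 41^(-1/2) ≈ 0.156174.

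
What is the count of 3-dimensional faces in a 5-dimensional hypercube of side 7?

f_3(5-cube) = (5 choose 3) · 2^2 = 40.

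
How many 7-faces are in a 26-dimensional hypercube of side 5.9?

Number of 7-faces = C(26,7) · 2^(26-7) = 657800 · 524288 = 344876646400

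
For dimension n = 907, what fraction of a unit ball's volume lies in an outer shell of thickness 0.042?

1 - (1-0.042)^907 ≈ 1 - 1.255e-17 ≈ 100.000000%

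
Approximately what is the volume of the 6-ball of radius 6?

V = 7776·π^3 ≈ 241105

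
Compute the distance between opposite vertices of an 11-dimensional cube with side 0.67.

Diagonal = √11 · 0.67 ≈ 2.22214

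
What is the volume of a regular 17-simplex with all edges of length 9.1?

For a regular n-simplex with edge a, V = (a^n / n!)·√((n+1)/2^n). With a=9.1, n=17: V ≈ 0.663004.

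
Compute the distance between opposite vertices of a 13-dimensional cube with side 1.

Diagonal = √13 · 1 ≈ 3.60555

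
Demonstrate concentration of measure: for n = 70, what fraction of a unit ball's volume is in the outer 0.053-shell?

1 - (1-0.053)^70 ≈ 0.977895 ≈ 97.79%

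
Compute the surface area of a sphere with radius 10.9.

S_3(10.9) = 2·π^(3/2)·(10.9)^2 / Γ(3/2) = 4πr² = 4π·(10.9)² ≈ 1493.01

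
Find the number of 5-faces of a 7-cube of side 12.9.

Choose 5 of 7 axes to span the face (C(7,5) = 21 ways), then fix each of the remaining 2 coordinates at one of its two extreme values (2^2 = 4 ways): 21·4 = 84.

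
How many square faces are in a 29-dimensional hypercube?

Number of 2-faces = C(29,2) · 2^(29-2) = 406 · 134217728 = 54492397568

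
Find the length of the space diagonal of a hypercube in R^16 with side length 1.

d = √(1² + 1² + ... + 1²) [16 terms] = √(16·1²) = 1√16 = 4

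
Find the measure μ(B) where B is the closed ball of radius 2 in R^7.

Volume = π^{7/2}·(2)^7/Γ(9/2) = 2048·π^3/105 ≈ 604.77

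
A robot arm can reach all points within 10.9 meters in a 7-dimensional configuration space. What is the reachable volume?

The n-ball volume is π^(n/2)·r^n/Γ(n/2+1). With n=7, r=10.9: V ≈ 8.63706e+07.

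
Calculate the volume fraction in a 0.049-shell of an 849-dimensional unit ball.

V(inner)/V(outer) = ((1-0.049)/1)^849 ≈ 2.987e-19, so the shell fraction is 1 - 2.987e-19.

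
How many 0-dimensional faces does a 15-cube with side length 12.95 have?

Number of 0-faces = C(15,0) · 2^(15-0) = 1 · 32768 = 32768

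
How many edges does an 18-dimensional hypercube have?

Number of 1-faces = C(18,1)·2^(18-1) = 18·131072 = 2359296.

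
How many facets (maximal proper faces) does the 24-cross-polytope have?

Number of 23-faces = 2^(23+1) · C(24,23+1) = 16777216 · 1 = 16777216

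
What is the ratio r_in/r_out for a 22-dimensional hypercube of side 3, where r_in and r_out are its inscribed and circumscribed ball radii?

For an n-cube of any side s, the inradius is s/2 and the circumradius is s√n/2, so the ratio is 1/√22 ≈ 0.213201.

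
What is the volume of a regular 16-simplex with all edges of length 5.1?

V = (5.1^16 / 16!) · √((16+1) / 2^16) ≈ 0.000161246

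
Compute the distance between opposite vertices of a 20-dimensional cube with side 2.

||(2,2,...,2)|| = √(20)·2 ≈ 8.94427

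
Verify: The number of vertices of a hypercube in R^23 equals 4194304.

False. The 23-cube has 2^23 = 8388608 vertices.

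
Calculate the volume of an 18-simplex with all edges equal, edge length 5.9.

V = (5.9^18 / 18!) · √((18+1) / 2^18) ≈ 9.97934e-05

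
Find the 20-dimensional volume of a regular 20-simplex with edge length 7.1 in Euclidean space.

V = (7.1^20 / 20!) · √((20+1) / 2^20) ≈ 0.000194918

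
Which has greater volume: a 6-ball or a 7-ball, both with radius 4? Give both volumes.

V_6(4) ≈ 21167. V_7(4) ≈ 77410.6. The 7-ball is larger.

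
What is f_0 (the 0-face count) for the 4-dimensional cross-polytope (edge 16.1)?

f_0(4-orthoplex) = 2^1 · (4 choose 1) = 8.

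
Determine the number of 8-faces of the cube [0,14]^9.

Number of 8-faces = C(9,8) · 2^(9-8) = 9 · 2 = 18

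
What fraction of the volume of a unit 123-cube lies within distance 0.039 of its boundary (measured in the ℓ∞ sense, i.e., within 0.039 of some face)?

The inner cube has side 1-2·0.039 = 0.922 and volume (0.922)^123 ≈ 4.591e-05, so the shell holds 0.999954 of the volume.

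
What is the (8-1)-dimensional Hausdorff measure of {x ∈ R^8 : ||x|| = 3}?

|∂B_8(3)| = 729·π^4 ≈ 71011.2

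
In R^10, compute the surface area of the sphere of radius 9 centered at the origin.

S = n·V_n(r)/r = 10·V_10(9)/9 (volume-to-surface relation), giving 129140163·π^5/4 ≈ 9.87986e+09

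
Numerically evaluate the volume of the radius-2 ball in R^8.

V_8(2) = π^(8/2) · (2)^8 / Γ(8/2 + 1) = 32·π^4/3 ≈ 1039.03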